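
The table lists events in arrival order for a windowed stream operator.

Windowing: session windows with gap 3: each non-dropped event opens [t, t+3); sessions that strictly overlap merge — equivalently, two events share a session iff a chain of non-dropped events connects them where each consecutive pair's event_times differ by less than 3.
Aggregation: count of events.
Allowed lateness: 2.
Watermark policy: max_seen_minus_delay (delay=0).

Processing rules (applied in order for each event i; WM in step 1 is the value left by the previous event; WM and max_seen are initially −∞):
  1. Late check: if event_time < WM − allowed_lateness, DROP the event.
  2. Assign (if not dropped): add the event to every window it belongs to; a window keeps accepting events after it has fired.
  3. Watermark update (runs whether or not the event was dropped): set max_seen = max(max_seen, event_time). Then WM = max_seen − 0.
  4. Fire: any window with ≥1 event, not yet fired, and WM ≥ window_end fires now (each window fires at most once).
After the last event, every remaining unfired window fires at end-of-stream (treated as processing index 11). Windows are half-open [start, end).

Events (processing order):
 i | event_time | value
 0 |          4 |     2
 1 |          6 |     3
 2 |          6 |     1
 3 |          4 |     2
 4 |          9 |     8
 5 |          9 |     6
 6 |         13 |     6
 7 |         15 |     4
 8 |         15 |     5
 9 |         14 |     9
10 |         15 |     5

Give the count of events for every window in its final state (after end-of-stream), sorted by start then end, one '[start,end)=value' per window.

[4,9)=4 [9,12)=2 [13,18)=5

i=0 t=4 v=2: → [4,7); WM=4
i=1 t=6 v=3: → [4,9); WM=6
i=2 t=6 v=1: → [4,9); WM=6
i=3 t=4 v=2: → [4,9); WM=6
i=4 t=9 v=8: → [9,12); WM=9
i=5 t=9 v=6: → [9,12); WM=9
i=6 t=13 v=6: → [13,16); WM=13
i=7 t=15 v=4: → [13,18); WM=15
i=8 t=15 v=5: → [13,18); WM=15
i=9 t=14 v=9: → [13,18); WM=15
i=10 t=15 v=5: → [13,18); WM=15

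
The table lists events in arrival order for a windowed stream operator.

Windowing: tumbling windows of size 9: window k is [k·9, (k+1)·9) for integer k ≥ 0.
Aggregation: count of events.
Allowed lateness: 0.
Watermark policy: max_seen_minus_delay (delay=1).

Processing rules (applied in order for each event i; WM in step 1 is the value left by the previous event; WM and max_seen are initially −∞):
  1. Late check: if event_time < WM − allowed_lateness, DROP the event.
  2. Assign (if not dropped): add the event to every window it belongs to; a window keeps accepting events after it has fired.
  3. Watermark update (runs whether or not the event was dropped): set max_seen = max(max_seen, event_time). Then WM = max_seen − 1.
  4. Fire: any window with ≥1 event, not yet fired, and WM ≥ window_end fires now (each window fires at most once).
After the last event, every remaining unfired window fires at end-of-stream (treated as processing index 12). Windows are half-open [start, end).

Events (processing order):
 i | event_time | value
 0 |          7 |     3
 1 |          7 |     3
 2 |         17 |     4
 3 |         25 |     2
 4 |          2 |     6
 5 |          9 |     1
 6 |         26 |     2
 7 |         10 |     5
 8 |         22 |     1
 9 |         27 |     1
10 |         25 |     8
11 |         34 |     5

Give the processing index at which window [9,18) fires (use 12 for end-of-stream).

i=0 t=7 v=3: → [0,9); WM=6
i=1 t=7 v=3: → [0,9); WM=6
i=2 t=17 v=4: → [9,18); WM=16; [0,9) fires=2
i=3 t=25 v=2: → [18,27); WM=24; [9,18) fires=1
i=4 t=2 v=6: DROP (t<24-0); WM=24
i=5 t=9 v=1: DROP (t<24-0); WM=24
i=6 t=26 v=2: → [18,27); WM=25
i=7 t=10 v=5: DROP (t<25-0); WM=25
i=8 t=22 v=1: DROP (t<25-0); WM=25
i=9 t=27 v=1: → [27,36); WM=26
i=10 t=25 v=8: DROP (t<26-0); WM=26
i=11 t=34 v=5: → [27,36); WM=33; [18,27) fires=2

3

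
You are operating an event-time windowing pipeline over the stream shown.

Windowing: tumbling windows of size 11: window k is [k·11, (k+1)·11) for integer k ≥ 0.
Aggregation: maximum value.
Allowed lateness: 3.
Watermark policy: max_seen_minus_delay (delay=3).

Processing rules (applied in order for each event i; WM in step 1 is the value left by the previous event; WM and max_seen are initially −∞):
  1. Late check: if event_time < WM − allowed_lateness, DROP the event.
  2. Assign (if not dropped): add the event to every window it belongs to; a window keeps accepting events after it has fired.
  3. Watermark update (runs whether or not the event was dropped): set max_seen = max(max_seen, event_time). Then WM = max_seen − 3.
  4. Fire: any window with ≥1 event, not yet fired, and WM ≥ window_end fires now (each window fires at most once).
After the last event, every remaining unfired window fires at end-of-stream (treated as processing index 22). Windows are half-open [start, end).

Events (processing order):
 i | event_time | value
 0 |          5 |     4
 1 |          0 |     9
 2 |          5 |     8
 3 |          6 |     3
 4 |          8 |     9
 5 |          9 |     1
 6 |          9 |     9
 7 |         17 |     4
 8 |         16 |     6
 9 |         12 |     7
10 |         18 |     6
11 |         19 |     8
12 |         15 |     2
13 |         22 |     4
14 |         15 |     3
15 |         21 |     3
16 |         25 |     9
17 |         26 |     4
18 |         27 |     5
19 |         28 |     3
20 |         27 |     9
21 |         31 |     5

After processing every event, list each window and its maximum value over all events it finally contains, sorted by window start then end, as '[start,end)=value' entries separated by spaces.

i=0 t=5 v=4: → [0,11); WM=2
i=1 t=0 v=9: → [0,11); WM=2
i=2 t=5 v=8: → [0,11); WM=2
i=3 t=6 v=3: → [0,11); WM=3
i=4 t=8 v=9: → [0,11); WM=5
i=5 t=9 v=1: → [0,11); WM=6
i=6 t=9 v=9: → [0,11); WM=6
i=7 t=17 v=4: → [11,22); WM=14; [0,11) fires=9
i=8 t=16 v=6: → [11,22); WM=14
i=9 t=12 v=7: → [11,22); WM=14
i=10 t=18 v=6: → [11,22); WM=15
i=11 t=19 v=8: → [11,22); WM=16
i=12 t=15 v=2: → [11,22); WM=16
i=13 t=22 v=4: → [22,33); WM=19
i=14 t=15 v=3: DROP (t<19-3); WM=19
i=15 t=21 v=3: → [11,22); WM=19
i=16 t=25 v=9: → [22,33); WM=22; [11,22) fires=8
i=17 t=26 v=4: → [22,33); WM=23
i=18 t=27 v=5: → [22,33); WM=24
i=19 t=28 v=3: → [22,33); WM=25
i=20 t=27 v=9: → [22,33); WM=25
i=21 t=31 v=5: → [22,33); WM=28

[0,11)=9 [11,22)=8 [22,33)=9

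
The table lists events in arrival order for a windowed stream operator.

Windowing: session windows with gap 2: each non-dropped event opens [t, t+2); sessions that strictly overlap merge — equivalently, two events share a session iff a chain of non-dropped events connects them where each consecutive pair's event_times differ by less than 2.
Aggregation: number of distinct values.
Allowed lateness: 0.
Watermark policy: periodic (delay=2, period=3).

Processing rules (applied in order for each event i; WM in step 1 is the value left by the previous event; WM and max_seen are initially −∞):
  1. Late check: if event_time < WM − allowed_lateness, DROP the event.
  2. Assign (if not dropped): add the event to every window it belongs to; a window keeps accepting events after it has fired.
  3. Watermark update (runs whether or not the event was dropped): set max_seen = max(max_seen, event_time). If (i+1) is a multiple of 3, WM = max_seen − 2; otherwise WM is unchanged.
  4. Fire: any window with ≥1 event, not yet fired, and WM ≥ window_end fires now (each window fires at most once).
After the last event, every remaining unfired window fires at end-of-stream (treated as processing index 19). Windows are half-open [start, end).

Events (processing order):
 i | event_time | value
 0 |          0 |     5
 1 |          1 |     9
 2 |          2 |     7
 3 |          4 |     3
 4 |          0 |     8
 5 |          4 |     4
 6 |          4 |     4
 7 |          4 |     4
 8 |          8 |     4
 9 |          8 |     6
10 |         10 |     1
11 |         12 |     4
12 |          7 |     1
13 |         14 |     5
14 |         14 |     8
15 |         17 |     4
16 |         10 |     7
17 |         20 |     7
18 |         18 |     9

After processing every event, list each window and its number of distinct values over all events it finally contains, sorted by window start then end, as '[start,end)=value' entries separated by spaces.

[0,4)=4 [4,6)=2 [8,10)=2 [10,12)=1 [12,14)=1 [14,16)=2 [17,20)=2 [20,22)=1

i=0 t=0 v=5: → [0,2); WM=−∞
i=1 t=1 v=9: → [0,3); WM=−∞
i=2 t=2 v=7: → [0,4); WM=0
i=3 t=4 v=3: → [4,6); WM=0
i=4 t=0 v=8: → [0,4); WM=0
i=5 t=4 v=4: → [4,6); WM=2
i=6 t=4 v=4: → [4,6); WM=2
i=7 t=4 v=4: → [4,6); WM=2
i=8 t=8 v=4: → [8,10); WM=6
i=9 t=8 v=6: → [8,10); WM=6
i=10 t=10 v=1: → [10,12); WM=6
i=11 t=12 v=4: → [12,14); WM=10
i=12 t=7 v=1: DROP (t<10-0); WM=10
i=13 t=14 v=5: → [14,16); WM=10
i=14 t=14 v=8: → [14,16); WM=12
i=15 t=17 v=4: → [17,19); WM=12
i=16 t=10 v=7: DROP (t<12-0); WM=12
i=17 t=20 v=7: → [20,22); WM=18
i=18 t=18 v=9: → [17,20); WM=18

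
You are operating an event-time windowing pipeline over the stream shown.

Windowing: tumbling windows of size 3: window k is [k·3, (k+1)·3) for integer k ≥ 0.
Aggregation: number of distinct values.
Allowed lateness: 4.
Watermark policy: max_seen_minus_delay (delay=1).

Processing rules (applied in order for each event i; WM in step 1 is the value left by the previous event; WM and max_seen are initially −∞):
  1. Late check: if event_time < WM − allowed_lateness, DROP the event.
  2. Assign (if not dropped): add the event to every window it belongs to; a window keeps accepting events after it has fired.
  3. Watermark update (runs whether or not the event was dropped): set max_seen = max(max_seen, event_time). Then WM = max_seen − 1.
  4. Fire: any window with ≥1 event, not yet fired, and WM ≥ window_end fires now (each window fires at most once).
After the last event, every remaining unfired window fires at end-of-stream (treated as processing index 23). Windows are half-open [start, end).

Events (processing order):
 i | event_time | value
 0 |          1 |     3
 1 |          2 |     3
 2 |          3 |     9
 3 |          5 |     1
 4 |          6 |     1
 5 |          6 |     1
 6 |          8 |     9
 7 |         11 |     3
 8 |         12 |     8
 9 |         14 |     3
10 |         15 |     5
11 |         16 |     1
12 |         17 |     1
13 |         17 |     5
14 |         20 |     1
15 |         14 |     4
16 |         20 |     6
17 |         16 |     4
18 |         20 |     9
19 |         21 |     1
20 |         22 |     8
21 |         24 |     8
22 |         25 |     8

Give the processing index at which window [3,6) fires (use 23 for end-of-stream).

i=0 t=1 v=3: → [0,3); WM=0
i=1 t=2 v=3: → [0,3); WM=1
i=2 t=3 v=9: → [3,6); WM=2
i=3 t=5 v=1: → [3,6); WM=4; [0,3) fires=1
i=4 t=6 v=1: → [6,9); WM=5
i=5 t=6 v=1: → [6,9); WM=5
i=6 t=8 v=9: → [6,9); WM=7; [3,6) fires=2
i=7 t=11 v=3: → [9,12); WM=10; [6,9) fires=2
i=8 t=12 v=8: → [12,15); WM=11
i=9 t=14 v=3: → [12,15); WM=13; [9,12) fires=1
i=10 t=15 v=5: → [15,18); WM=14
i=11 t=16 v=1: → [15,18); WM=15; [12,15) fires=2
i=12 t=17 v=1: → [15,18); WM=16
i=13 t=17 v=5: → [15,18); WM=16
i=14 t=20 v=1: → [18,21); WM=19; [15,18) fires=2
i=15 t=14 v=4: DROP (t<19-4); WM=19
i=16 t=20 v=6: → [18,21); WM=19
i=17 t=16 v=4: → [15,18); WM=19
i=18 t=20 v=9: → [18,21); WM=19
i=19 t=21 v=1: → [21,24); WM=20
i=20 t=22 v=8: → [21,24); WM=21; [18,21) fires=3
i=21 t=24 v=8: → [24,27); WM=23
i=22 t=25 v=8: → [24,27); WM=24; [21,24) fires=2

6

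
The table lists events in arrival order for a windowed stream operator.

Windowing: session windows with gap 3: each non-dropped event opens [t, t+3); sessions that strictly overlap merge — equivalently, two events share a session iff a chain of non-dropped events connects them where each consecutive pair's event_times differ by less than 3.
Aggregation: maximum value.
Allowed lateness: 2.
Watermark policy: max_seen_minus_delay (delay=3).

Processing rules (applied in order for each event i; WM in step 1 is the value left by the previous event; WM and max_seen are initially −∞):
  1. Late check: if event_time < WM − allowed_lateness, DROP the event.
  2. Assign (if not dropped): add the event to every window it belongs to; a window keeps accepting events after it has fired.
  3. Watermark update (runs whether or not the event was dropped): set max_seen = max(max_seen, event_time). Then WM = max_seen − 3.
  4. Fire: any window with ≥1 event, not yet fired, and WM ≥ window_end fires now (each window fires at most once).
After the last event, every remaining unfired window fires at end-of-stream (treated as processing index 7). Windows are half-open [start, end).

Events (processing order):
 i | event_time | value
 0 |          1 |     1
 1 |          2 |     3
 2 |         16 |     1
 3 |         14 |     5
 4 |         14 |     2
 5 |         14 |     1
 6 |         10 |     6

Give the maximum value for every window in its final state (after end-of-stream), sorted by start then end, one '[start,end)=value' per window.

[1,5)=3 [14,19)=5

i=0 t=1 v=1: → [1,4); WM=-2
i=1 t=2 v=3: → [1,5); WM=-1
i=2 t=16 v=1: → [16,19); WM=13
i=3 t=14 v=5: → [14,19); WM=13
i=4 t=14 v=2: → [14,19); WM=13
i=5 t=14 v=1: → [14,19); WM=13
i=6 t=10 v=6: DROP (t<13-2); WM=13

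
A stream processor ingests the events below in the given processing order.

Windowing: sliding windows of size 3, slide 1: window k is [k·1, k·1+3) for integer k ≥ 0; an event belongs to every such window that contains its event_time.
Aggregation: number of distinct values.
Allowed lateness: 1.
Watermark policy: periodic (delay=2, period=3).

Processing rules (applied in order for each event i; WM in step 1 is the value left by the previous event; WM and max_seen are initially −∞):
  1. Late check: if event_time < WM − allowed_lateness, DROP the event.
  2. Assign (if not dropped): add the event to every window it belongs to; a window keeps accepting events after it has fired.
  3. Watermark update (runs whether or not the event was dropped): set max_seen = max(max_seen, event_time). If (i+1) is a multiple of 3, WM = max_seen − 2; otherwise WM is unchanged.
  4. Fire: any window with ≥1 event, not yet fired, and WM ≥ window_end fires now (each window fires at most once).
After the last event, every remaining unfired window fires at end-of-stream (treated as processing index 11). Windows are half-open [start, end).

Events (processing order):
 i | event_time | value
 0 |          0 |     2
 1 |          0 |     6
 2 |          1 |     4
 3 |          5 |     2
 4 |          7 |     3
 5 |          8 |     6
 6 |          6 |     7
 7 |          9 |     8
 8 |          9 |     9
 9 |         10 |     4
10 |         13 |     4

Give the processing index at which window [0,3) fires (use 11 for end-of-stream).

i=0 t=0 v=2: → [0,3); WM=−∞
i=1 t=0 v=6: → [0,3); WM=−∞
i=2 t=1 v=4: → [1,4),[0,3); WM=-1
i=3 t=5 v=2: → [5,8),[4,7),[3,6); WM=-1
i=4 t=7 v=3: → [7,10),[6,9),[5,8); WM=-1
i=5 t=8 v=6: → [8,11),[7,10),[6,9); WM=6; [0,3) fires=3 [1,4) fires=1 [3,6) fires=1
i=6 t=6 v=7: → [6,9),[5,8),[4,7); WM=6
i=7 t=9 v=8: → [9,12),[8,11),[7,10); WM=6
i=8 t=9 v=9: → [9,12),[8,11),[7,10); WM=7; [4,7) fires=2
i=9 t=10 v=4: → [10,13),[9,12),[8,11); WM=7
i=10 t=13 v=4: → [13,16),[12,15),[11,14); WM=7

5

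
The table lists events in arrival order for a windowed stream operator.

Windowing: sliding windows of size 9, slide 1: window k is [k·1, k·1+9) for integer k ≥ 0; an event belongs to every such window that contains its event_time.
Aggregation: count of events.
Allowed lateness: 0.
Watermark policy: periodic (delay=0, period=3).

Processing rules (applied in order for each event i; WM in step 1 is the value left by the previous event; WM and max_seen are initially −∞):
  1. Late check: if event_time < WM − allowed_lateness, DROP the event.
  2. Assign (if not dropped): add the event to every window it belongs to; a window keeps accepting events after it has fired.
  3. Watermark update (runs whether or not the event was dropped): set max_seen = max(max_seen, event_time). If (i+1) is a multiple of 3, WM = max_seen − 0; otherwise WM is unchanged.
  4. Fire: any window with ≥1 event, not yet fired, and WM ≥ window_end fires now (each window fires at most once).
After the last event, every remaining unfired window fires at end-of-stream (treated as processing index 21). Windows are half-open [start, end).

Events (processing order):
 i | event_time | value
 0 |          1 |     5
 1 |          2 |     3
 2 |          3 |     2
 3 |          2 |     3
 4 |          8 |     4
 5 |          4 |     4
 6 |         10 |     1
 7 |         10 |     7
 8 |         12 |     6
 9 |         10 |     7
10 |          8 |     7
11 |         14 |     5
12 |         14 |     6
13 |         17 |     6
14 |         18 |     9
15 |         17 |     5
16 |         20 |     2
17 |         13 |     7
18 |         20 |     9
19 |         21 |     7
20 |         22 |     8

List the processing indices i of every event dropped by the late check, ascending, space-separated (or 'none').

i=0 t=1 v=5: → [1,10),[0,9); WM=−∞
i=1 t=2 v=3: → [2,11),[1,10),[0,9); WM=−∞
i=2 t=3 v=2: → [3,12),[2,11),[1,10),[0,9); WM=3
i=3 t=2 v=3: DROP (t<3-0); WM=3
i=4 t=8 v=4: → [8,17),[7,16),[6,15),[5,14),[4,13),[3,12),[2,11),[1,10),[0,9); WM=3
i=5 t=4 v=4: → [4,13),[3,12),[2,11),[1,10),[0,9); WM=8
i=6 t=10 v=1: → [10,19),[9,18),[8,17),[7,16),[6,15),[5,14),[4,13),[3,12),[2,11); WM=8
i=7 t=10 v=7: → [10,19),[9,18),[8,17),[7,16),[6,15),[5,14),[4,13),[3,12),[2,11); WM=8
i=8 t=12 v=6: → [12,21),[11,20),[10,19),[9,18),[8,17),[7,16),[6,15),[5,14),[4,13); WM=12; [0,9) fires=5 [1,10) fires=5 [2,11) fires=6 [3,12) fires=5
i=9 t=10 v=7: DROP (t<12-0); WM=12
i=10 t=8 v=7: DROP (t<12-0); WM=12
i=11 t=14 v=5: → [14,23),[13,22),[12,21),[11,20),[10,19),[9,18),[8,17),[7,16),[6,15); WM=14; [4,13) fires=5 [5,14) fires=4
i=12 t=14 v=6: → [14,23),[13,22),[12,21),[11,20),[10,19),[9,18),[8,17),[7,16),[6,15); WM=14
i=13 t=17 v=6: → [17,26),[16,25),[15,24),[14,23),[13,22),[12,21),[11,20),[10,19),[9,18); WM=14
i=14 t=18 v=9: → [18,27),[17,26),[16,25),[15,24),[14,23),[13,22),[12,21),[11,20),[10,19); WM=18; [6,15) fires=6 [7,16) fires=6 [8,17) fires=6 [9,18) fires=6
i=15 t=17 v=5: DROP (t<18-0); WM=18
i=16 t=20 v=2: → [20,29),[19,28),[18,27),[17,26),[16,25),[15,24),[14,23),[13,22),[12,21); WM=18
i=17 t=13 v=7: DROP (t<18-0); WM=20; [10,19) fires=7 [11,20) fires=5
i=18 t=20 v=9: → [20,29),[19,28),[18,27),[17,26),[16,25),[15,24),[14,23),[13,22),[12,21); WM=20
i=19 t=21 v=7: → [21,30),[20,29),[19,28),[18,27),[17,26),[16,25),[15,24),[14,23),[13,22); WM=20
i=20 t=22 v=8: → [22,31),[21,30),[20,29),[19,28),[18,27),[17,26),[16,25),[15,24),[14,23); WM=22; [12,21) fires=7 [13,22) fires=7

3 9 10 15 17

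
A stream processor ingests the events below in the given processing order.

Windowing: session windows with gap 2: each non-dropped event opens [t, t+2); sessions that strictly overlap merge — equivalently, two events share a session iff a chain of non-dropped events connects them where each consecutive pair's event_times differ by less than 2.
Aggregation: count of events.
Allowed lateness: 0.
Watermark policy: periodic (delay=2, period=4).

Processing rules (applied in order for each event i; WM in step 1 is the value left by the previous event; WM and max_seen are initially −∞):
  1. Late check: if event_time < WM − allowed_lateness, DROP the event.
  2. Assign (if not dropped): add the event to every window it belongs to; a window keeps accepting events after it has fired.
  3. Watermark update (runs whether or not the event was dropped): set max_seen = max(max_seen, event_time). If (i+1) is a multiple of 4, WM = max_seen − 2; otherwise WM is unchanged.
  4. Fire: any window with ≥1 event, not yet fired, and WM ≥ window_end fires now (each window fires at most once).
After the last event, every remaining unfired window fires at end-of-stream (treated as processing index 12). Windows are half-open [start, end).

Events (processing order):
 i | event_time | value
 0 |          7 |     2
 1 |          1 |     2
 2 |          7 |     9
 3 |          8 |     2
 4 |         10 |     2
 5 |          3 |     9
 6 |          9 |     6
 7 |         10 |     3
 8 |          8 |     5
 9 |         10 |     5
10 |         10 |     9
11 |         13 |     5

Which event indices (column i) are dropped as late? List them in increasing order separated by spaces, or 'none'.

i=0 t=7 v=2: → [7,9); WM=−∞
i=1 t=1 v=2: → [1,3); WM=−∞
i=2 t=7 v=9: → [7,9); WM=−∞
i=3 t=8 v=2: → [7,10); WM=6
i=4 t=10 v=2: → [10,12); WM=6
i=5 t=3 v=9: DROP (t<6-0); WM=6
i=6 t=9 v=6: → [7,12); WM=6
i=7 t=10 v=3: → [7,12); WM=8
i=8 t=8 v=5: → [7,12); WM=8
i=9 t=10 v=5: → [7,12); WM=8
i=10 t=10 v=9: → [7,12); WM=8
i=11 t=13 v=5: → [13,15); WM=11

5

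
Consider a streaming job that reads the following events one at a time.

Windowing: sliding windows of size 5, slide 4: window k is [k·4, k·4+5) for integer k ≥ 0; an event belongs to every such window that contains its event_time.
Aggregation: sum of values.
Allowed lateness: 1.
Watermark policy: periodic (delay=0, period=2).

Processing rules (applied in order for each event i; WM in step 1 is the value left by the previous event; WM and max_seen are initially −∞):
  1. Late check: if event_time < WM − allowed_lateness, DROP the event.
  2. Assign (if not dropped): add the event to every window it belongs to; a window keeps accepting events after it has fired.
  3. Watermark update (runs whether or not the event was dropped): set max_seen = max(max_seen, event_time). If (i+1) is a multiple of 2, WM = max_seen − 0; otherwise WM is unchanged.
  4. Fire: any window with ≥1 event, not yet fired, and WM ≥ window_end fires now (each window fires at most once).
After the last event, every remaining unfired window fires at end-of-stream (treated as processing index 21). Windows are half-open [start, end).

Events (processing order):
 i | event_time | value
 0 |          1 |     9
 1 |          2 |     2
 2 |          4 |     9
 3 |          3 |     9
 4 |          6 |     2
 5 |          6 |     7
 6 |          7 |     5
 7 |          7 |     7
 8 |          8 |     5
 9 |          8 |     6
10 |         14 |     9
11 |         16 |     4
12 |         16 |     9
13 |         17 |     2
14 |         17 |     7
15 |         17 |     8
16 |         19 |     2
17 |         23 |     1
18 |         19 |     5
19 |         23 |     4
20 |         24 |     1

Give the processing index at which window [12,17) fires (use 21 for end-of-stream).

13

i=0 t=1 v=9: → [0,5); WM=−∞
i=1 t=2 v=2: → [0,5); WM=2
i=2 t=4 v=9: → [4,9),[0,5); WM=2
i=3 t=3 v=9: → [0,5); WM=4
i=4 t=6 v=2: → [4,9); WM=4
i=5 t=6 v=7: → [4,9); WM=6; [0,5) fires=29
i=6 t=7 v=5: → [4,9); WM=6
i=7 t=7 v=7: → [4,9); WM=7
i=8 t=8 v=5: → [8,13),[4,9); WM=7
i=9 t=8 v=6: → [8,13),[4,9); WM=8
i=10 t=14 v=9: → [12,17); WM=8
i=11 t=16 v=4: → [16,21),[12,17); WM=16; [4,9) fires=41 [8,13) fires=11
i=12 t=16 v=9: → [16,21),[12,17); WM=16
i=13 t=17 v=2: → [16,21); WM=17; [12,17) fires=22
i=14 t=17 v=7: → [16,21); WM=17
i=15 t=17 v=8: → [16,21); WM=17
i=16 t=19 v=2: → [16,21); WM=17
i=17 t=23 v=1: → [20,25); WM=23; [16,21) fires=32
i=18 t=19 v=5: DROP (t<23-1); WM=23
i=19 t=23 v=4: → [20,25); WM=23
i=20 t=24 v=1: → [24,29),[20,25); WM=23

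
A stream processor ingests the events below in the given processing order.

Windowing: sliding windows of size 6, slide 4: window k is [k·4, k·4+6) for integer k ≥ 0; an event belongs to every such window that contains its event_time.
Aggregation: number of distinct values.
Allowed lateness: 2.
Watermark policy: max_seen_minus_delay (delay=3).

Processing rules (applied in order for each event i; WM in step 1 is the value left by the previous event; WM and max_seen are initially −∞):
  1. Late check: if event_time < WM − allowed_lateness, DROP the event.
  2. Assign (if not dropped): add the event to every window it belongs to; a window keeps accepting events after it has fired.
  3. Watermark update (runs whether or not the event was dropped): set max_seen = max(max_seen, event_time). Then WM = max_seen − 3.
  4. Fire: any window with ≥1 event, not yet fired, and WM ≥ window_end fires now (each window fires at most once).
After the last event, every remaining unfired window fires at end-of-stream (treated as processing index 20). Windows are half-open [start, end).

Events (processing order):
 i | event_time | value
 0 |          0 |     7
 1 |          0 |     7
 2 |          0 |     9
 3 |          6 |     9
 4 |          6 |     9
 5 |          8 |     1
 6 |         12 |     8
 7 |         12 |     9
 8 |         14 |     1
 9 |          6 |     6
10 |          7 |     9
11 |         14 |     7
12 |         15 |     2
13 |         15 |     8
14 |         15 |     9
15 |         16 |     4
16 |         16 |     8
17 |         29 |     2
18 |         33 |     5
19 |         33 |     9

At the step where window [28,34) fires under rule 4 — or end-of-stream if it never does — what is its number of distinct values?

i=0 t=0 v=7: → [0,6); WM=-3
i=1 t=0 v=7: → [0,6); WM=-3
i=2 t=0 v=9: → [0,6); WM=-3
i=3 t=6 v=9: → [4,10); WM=3
i=4 t=6 v=9: → [4,10); WM=3
i=5 t=8 v=1: → [8,14),[4,10); WM=5
i=6 t=12 v=8: → [12,18),[8,14); WM=9; [0,6) fires=2
i=7 t=12 v=9: → [12,18),[8,14); WM=9
i=8 t=14 v=1: → [12,18); WM=11; [4,10) fires=2
i=9 t=6 v=6: DROP (t<11-2); WM=11
i=10 t=7 v=9: DROP (t<11-2); WM=11
i=11 t=14 v=7: → [12,18); WM=11
i=12 t=15 v=2: → [12,18); WM=12
i=13 t=15 v=8: → [12,18); WM=12
i=14 t=15 v=9: → [12,18); WM=12
i=15 t=16 v=4: → [16,22),[12,18); WM=13
i=16 t=16 v=8: → [16,22),[12,18); WM=13
i=17 t=29 v=2: → [28,34),[24,30); WM=26; [8,14) fires=3 [12,18) fires=6 [16,22) fires=2
i=18 t=33 v=5: → [32,38),[28,34); WM=30; [24,30) fires=1
i=19 t=33 v=9: → [32,38),[28,34); WM=30

3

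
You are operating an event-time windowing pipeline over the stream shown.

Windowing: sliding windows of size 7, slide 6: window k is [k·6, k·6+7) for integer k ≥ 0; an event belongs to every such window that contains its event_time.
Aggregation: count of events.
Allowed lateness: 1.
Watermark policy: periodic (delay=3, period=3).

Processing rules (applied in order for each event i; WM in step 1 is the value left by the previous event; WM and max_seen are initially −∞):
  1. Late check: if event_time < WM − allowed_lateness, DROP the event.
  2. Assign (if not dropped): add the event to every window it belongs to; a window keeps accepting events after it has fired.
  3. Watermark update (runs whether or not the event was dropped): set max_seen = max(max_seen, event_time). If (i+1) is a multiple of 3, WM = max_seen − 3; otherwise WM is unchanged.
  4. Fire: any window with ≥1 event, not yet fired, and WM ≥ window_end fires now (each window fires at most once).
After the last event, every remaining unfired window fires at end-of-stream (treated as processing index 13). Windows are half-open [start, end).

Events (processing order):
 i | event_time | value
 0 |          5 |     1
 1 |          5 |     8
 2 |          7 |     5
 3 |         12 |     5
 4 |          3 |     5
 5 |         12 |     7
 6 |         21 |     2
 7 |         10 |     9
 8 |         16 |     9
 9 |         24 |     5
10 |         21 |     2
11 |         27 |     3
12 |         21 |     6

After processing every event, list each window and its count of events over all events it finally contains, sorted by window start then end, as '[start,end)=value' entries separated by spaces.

i=0 t=5 v=1: → [0,7); WM=−∞
i=1 t=5 v=8: → [0,7); WM=−∞
i=2 t=7 v=5: → [6,13); WM=4
i=3 t=12 v=5: → [12,19),[6,13); WM=4
i=4 t=3 v=5: → [0,7); WM=4
i=5 t=12 v=7: → [12,19),[6,13); WM=9; [0,7) fires=3
i=6 t=21 v=2: → [18,25); WM=9
i=7 t=10 v=9: → [6,13); WM=9
i=8 t=16 v=9: → [12,19); WM=18; [6,13) fires=4
i=9 t=24 v=5: → [24,31),[18,25); WM=18
i=10 t=21 v=2: → [18,25); WM=18
i=11 t=27 v=3: → [24,31); WM=24; [12,19) fires=3
i=12 t=21 v=6: DROP (t<24-1); WM=24

[0,7)=3 [6,13)=4 [12,19)=3 [18,25)=3 [24,31)=2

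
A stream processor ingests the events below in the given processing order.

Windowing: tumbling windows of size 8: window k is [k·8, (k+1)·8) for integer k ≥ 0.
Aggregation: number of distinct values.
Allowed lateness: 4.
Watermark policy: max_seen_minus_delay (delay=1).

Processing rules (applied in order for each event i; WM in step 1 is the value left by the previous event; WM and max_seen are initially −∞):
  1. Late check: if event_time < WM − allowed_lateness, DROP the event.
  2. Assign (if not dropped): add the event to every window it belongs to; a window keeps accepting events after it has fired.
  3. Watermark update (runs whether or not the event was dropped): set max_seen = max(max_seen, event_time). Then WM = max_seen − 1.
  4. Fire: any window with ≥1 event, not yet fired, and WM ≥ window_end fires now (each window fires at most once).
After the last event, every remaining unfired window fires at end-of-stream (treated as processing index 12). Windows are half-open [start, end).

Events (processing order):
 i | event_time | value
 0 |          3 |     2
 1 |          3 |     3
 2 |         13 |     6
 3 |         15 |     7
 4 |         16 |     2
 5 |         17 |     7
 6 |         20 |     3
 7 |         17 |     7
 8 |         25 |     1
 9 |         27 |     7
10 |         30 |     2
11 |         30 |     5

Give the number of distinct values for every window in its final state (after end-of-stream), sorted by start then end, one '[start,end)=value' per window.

[0,8)=2 [8,16)=2 [16,24)=3 [24,32)=4

i=0 t=3 v=2: → [0,8); WM=2
i=1 t=3 v=3: → [0,8); WM=2
i=2 t=13 v=6: → [8,16); WM=12; [0,8) fires=2
i=3 t=15 v=7: → [8,16); WM=14
i=4 t=16 v=2: → [16,24); WM=15
i=5 t=17 v=7: → [16,24); WM=16; [8,16) fires=2
i=6 t=20 v=3: → [16,24); WM=19
i=7 t=17 v=7: → [16,24); WM=19
i=8 t=25 v=1: → [24,32); WM=24; [16,24) fires=3
i=9 t=27 v=7: → [24,32); WM=26
i=10 t=30 v=2: → [24,32); WM=29
i=11 t=30 v=5: → [24,32); WM=29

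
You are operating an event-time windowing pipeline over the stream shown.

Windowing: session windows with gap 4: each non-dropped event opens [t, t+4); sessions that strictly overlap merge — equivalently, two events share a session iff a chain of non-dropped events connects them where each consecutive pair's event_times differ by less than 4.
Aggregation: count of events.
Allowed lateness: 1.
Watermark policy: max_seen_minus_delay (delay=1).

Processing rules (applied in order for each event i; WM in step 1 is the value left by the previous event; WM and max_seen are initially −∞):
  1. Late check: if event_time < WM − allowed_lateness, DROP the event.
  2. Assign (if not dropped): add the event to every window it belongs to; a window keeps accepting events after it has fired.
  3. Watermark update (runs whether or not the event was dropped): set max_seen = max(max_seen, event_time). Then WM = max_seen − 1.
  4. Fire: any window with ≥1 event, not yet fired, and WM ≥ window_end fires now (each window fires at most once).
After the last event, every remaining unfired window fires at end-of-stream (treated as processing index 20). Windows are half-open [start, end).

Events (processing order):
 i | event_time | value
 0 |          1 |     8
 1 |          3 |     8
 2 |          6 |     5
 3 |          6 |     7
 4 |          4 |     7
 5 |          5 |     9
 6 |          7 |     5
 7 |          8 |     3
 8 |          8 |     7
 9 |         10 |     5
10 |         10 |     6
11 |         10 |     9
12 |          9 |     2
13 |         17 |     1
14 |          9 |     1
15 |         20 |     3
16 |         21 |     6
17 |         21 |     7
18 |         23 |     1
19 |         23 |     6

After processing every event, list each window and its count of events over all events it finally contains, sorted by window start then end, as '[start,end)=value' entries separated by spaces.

[1,14)=13 [17,27)=6

i=0 t=1 v=8: → [1,5); WM=0
i=1 t=3 v=8: → [1,7); WM=2
i=2 t=6 v=5: → [1,10); WM=5
i=3 t=6 v=7: → [1,10); WM=5
i=4 t=4 v=7: → [1,10); WM=5
i=5 t=5 v=9: → [1,10); WM=5
i=6 t=7 v=5: → [1,11); WM=6
i=7 t=8 v=3: → [1,12); WM=7
i=8 t=8 v=7: → [1,12); WM=7
i=9 t=10 v=5: → [1,14); WM=9
i=10 t=10 v=6: → [1,14); WM=9
i=11 t=10 v=9: → [1,14); WM=9
i=12 t=9 v=2: → [1,14); WM=9
i=13 t=17 v=1: → [17,21); WM=16
i=14 t=9 v=1: DROP (t<16-1); WM=16
i=15 t=20 v=3: → [17,24); WM=19
i=16 t=21 v=6: → [17,25); WM=20
i=17 t=21 v=7: → [17,25); WM=20
i=18 t=23 v=1: → [17,27); WM=22
i=19 t=23 v=6: → [17,27); WM=22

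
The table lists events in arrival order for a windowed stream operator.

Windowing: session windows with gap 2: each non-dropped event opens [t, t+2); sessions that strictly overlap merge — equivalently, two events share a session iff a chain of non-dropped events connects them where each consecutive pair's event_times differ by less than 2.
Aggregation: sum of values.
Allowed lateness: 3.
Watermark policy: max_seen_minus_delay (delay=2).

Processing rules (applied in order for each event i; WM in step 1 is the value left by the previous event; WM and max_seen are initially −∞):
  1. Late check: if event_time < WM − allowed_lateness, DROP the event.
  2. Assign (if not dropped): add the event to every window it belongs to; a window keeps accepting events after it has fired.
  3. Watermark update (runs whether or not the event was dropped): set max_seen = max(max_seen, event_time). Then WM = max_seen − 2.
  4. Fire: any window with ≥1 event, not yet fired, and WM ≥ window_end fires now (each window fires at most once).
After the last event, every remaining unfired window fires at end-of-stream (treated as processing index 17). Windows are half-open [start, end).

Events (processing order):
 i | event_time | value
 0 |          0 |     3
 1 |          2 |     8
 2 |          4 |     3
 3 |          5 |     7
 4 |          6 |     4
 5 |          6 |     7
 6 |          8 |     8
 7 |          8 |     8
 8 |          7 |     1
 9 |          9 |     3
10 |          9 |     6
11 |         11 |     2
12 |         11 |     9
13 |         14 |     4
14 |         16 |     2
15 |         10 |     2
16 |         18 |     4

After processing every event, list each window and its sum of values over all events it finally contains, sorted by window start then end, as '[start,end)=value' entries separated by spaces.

i=0 t=0 v=3: → [0,2); WM=-2
i=1 t=2 v=8: → [2,4); WM=0
i=2 t=4 v=3: → [4,6); WM=2
i=3 t=5 v=7: → [4,7); WM=3
i=4 t=6 v=4: → [4,8); WM=4
i=5 t=6 v=7: → [4,8); WM=4
i=6 t=8 v=8: → [8,10); WM=6
i=7 t=8 v=8: → [8,10); WM=6
i=8 t=7 v=1: → [4,10); WM=6
i=9 t=9 v=3: → [4,11); WM=7
i=10 t=9 v=6: → [4,11); WM=7
i=11 t=11 v=2: → [11,13); WM=9
i=12 t=11 v=9: → [11,13); WM=9
i=13 t=14 v=4: → [14,16); WM=12
i=14 t=16 v=2: → [16,18); WM=14
i=15 t=10 v=2: DROP (t<14-3); WM=14
i=16 t=18 v=4: → [18,20); WM=16

[0,2)=3 [2,4)=8 [4,11)=47 [11,13)=11 [14,16)=4 [16,18)=2 [18,20)=4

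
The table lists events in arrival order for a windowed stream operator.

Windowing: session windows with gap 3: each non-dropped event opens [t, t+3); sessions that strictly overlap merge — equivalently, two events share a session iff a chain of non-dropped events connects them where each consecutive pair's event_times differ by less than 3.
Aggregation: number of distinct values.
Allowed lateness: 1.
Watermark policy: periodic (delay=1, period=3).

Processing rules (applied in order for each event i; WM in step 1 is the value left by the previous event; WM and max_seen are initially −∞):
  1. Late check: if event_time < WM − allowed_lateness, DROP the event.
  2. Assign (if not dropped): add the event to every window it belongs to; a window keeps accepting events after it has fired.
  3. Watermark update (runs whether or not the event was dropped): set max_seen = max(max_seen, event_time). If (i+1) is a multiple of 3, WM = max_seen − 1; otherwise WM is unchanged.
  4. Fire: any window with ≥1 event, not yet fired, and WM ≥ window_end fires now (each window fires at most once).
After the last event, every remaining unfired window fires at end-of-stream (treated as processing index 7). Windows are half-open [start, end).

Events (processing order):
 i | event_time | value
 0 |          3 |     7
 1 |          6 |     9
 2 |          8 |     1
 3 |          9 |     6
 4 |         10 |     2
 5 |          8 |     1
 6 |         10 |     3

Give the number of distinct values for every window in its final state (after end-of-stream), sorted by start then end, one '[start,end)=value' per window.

i=0 t=3 v=7: → [3,6); WM=−∞
i=1 t=6 v=9: → [6,9); WM=−∞
i=2 t=8 v=1: → [6,11); WM=7
i=3 t=9 v=6: → [6,12); WM=7
i=4 t=10 v=2: → [6,13); WM=7
i=5 t=8 v=1: → [6,13); WM=9
i=6 t=10 v=3: → [6,13); WM=9

[3,6)=1 [6,13)=5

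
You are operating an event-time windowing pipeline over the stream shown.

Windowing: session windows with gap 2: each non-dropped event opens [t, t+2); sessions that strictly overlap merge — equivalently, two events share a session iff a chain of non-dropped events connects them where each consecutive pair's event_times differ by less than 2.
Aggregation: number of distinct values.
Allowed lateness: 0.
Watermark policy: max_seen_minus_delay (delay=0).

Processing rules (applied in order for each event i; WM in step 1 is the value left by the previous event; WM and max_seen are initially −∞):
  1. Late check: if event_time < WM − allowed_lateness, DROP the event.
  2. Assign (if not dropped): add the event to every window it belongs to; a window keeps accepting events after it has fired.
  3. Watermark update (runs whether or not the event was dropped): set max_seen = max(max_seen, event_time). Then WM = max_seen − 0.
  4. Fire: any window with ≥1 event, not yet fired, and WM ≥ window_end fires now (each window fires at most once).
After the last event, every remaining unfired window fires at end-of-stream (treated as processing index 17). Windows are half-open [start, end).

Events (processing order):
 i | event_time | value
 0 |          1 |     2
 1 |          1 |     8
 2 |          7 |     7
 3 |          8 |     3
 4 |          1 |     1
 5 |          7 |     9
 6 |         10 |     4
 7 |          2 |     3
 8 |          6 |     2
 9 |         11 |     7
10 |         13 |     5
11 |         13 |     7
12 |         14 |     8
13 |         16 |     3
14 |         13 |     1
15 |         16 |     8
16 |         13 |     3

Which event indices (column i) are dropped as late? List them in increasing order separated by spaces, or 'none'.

i=0 t=1 v=2: → [1,3); WM=1
i=1 t=1 v=8: → [1,3); WM=1
i=2 t=7 v=7: → [7,9); WM=7
i=3 t=8 v=3: → [7,10); WM=8
i=4 t=1 v=1: DROP (t<8-0); WM=8
i=5 t=7 v=9: DROP (t<8-0); WM=8
i=6 t=10 v=4: → [10,12); WM=10
i=7 t=2 v=3: DROP (t<10-0); WM=10
i=8 t=6 v=2: DROP (t<10-0); WM=10
i=9 t=11 v=7: → [10,13); WM=11
i=10 t=13 v=5: → [13,15); WM=13
i=11 t=13 v=7: → [13,15); WM=13
i=12 t=14 v=8: → [13,16); WM=14
i=13 t=16 v=3: → [16,18); WM=16
i=14 t=13 v=1: DROP (t<16-0); WM=16
i=15 t=16 v=8: → [16,18); WM=16
i=16 t=13 v=3: DROP (t<16-0); WM=16

4 5 7 8 14 16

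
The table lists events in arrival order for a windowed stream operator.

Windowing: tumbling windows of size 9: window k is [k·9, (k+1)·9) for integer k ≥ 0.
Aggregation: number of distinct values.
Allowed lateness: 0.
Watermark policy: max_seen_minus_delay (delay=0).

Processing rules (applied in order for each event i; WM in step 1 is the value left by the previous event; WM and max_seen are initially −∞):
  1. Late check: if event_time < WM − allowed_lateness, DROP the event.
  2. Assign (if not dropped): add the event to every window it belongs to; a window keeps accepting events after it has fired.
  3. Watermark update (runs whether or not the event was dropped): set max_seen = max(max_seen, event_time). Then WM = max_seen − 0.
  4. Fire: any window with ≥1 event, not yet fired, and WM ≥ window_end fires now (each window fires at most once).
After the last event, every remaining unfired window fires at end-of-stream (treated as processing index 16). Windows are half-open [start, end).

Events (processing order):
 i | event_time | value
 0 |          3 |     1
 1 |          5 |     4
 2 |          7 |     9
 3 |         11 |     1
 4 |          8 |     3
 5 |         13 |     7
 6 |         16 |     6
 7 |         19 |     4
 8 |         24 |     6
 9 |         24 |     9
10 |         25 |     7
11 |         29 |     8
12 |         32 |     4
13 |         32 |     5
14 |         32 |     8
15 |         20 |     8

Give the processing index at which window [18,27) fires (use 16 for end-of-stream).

i=0 t=3 v=1: → [0,9); WM=3
i=1 t=5 v=4: → [0,9); WM=5
i=2 t=7 v=9: → [0,9); WM=7
i=3 t=11 v=1: → [9,18); WM=11; [0,9) fires=3
i=4 t=8 v=3: DROP (t<11-0); WM=11
i=5 t=13 v=7: → [9,18); WM=13
i=6 t=16 v=6: → [9,18); WM=16
i=7 t=19 v=4: → [18,27); WM=19; [9,18) fires=3
i=8 t=24 v=6: → [18,27); WM=24
i=9 t=24 v=9: → [18,27); WM=24
i=10 t=25 v=7: → [18,27); WM=25
i=11 t=29 v=8: → [27,36); WM=29; [18,27) fires=4
i=12 t=32 v=4: → [27,36); WM=32
i=13 t=32 v=5: → [27,36); WM=32
i=14 t=32 v=8: → [27,36); WM=32
i=15 t=20 v=8: DROP (t<32-0); WM=32

11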